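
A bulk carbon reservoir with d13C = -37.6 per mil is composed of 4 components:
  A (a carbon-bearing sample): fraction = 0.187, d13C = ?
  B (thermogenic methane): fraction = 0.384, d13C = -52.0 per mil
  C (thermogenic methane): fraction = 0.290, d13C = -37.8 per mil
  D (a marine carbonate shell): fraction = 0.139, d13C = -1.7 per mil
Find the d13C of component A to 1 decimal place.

Isotope mass balance: δ_bulk = Σ fᵢ·δᵢ.
-37.6 = 0.187×δ_A + 0.384×(-52.0) + 0.290×(-37.8) + 0.139×(-1.7)
0.187·δ_A = -37.6 − (-31.166) = -6.434
δ_A = -6.434 / 0.187 = -34.40 per mil

-34.4 per mil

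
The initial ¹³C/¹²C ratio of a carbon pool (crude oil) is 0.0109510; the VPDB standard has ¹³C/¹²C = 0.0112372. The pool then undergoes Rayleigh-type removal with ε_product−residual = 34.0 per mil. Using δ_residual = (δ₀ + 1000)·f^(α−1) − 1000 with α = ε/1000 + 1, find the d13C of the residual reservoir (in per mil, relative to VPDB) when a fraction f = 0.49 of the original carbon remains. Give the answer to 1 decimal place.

-48.8 per mil

δ₀ = (0.0109510/0.0112372 − 1)×1000 = (0.974531 − 1)×1000 = -25.469 per mil
α − 1 = ε/1000 = 0.0340
f^(α−1) = 0.49^(0.0340) = 0.976038
δ_res = (-25.469 + 1000) × 0.976038 − 1000 = 951.179 − 1000 = -48.82 per mil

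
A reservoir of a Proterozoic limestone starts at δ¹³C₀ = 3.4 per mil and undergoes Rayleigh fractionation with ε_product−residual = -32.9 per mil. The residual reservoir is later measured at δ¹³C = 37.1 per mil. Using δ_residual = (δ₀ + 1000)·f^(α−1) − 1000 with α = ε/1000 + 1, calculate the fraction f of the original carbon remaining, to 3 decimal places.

α − 1 = ε/1000 = -0.0329
(δ_res + 1000)/(δ₀ + 1000) = (37.1 + 1000)/(3.4 + 1000) = 1037.1/1003.4 = 1.033586
f = 1.033586^(1/-0.0329) = exp(ln(1.033586)/-0.0329) = exp(0.03303/-0.0329)
f = exp(-1.0041) = 0.3664

0.366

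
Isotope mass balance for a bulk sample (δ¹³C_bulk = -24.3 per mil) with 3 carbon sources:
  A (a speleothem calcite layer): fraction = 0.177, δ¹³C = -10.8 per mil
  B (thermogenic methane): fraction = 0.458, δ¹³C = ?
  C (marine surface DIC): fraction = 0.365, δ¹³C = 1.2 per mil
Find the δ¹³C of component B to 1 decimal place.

Isotope mass balance: δ_bulk = Σ fᵢ·δᵢ.
-24.3 = 0.177×(-10.8) + 0.458×δ_B + 0.365×(1.2)
0.458·δ_B = -24.3 − (-1.474) = -22.826
δ_B = -22.826 / 0.458 = -49.84 per mil

-49.8 per mil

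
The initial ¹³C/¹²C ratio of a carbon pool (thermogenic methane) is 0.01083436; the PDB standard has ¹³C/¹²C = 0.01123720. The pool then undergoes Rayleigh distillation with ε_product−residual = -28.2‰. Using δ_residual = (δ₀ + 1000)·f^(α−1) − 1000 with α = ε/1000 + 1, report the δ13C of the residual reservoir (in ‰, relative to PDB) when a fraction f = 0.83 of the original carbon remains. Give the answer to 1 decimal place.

-30.8‰

δ₀ = (0.01083436/0.01123720 − 1)×1000 = (0.964151 − 1)×1000 = -35.849‰
α − 1 = ε/1000 = -0.0282
f^(α−1) = 0.83^(-0.0282) = 1.005268
δ_res = (-35.849 + 1000) × 1.005268 − 1000 = 969.231 − 1000 = -30.77‰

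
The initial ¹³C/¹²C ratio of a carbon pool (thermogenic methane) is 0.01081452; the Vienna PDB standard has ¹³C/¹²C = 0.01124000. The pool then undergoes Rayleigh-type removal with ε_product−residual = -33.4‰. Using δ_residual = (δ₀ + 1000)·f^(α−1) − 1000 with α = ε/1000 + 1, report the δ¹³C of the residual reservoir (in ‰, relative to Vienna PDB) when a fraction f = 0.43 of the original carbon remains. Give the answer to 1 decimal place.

δ₀ = (0.01081452/0.01124000 − 1)×1000 = (0.962146 − 1)×1000 = -37.854‰
α − 1 = ε/1000 = -0.0334
f^(α−1) = 0.43^(-0.0334) = 1.028590
δ_res = (-37.854 + 1000) × 1.028590 − 1000 = 989.653 − 1000 = -10.35‰

-10.3‰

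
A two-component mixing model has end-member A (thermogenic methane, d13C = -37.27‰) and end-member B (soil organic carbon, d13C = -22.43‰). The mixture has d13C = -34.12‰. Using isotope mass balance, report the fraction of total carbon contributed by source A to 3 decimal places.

0.788

δ_mix = f_A·δ_A + (1 − f_A)·δ_B  ⇒  f_A = (δ_mix − δ_B)/(δ_A − δ_B)
f_A = (-34.12 − (-22.43)) / (-37.27 − (-22.43))
f_A = -11.69 / -14.84 = 0.7877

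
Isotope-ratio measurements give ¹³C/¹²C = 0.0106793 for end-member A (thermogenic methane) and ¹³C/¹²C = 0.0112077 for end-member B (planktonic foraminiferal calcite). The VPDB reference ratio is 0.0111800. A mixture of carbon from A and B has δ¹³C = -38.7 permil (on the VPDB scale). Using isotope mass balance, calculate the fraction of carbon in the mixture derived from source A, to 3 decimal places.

0.871

δ_A = (0.0106793/0.0111800 − 1)×1000 = (0.955215 − 1)×1000 = -44.785 permil
δ_B = (0.0112077/0.0111800 − 1)×1000 = (1.002478 − 1)×1000 = 2.478 permil
f_A = (δ_mix − δ_B)/(δ_A − δ_B) = (-38.7 − (2.478))/(-44.785 − (2.478))
f_A = -41.178 / -47.263 = 0.8712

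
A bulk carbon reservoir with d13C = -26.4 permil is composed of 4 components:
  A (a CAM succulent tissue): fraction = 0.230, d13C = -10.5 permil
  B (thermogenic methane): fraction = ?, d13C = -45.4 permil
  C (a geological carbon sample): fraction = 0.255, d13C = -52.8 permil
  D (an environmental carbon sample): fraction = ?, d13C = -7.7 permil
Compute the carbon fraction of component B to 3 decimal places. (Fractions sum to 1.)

Let f_B and f_D be the unknown fractions; fractions sum to 1 so f_B + f_D = 0.515.
Mass balance: Σ fᵢ·δᵢ = δ_bulk ⇒ f_B·(-45.4) + f_D·(-7.7) = -26.4 − (-15.879) = -10.521
Substitute f_D = 0.515 − f_B:
f_B·(-45.4 − -7.7) = -10.521 − 0.515×(-7.7) = -6.556
f_B = -6.556 / -37.7 = 0.1739

0.174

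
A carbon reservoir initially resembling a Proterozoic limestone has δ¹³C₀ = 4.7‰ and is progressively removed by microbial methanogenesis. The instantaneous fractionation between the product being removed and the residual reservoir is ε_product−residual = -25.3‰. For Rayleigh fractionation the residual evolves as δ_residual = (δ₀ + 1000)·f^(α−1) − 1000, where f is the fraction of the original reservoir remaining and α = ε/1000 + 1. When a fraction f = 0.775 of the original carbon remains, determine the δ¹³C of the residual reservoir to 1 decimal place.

Rayleigh residual: δ_res = (δ₀ + 1000)·f^(α−1) − 1000
α = ε/1000 + 1 = 0.97470, so α − 1 = -0.02530
f^(α−1) = 0.775^(-0.02530) = 1.006470
δ_res = (4.7 + 1000) × 1.006470 − 1000 = 1011.200 − 1000 = 11.20‰

11.2‰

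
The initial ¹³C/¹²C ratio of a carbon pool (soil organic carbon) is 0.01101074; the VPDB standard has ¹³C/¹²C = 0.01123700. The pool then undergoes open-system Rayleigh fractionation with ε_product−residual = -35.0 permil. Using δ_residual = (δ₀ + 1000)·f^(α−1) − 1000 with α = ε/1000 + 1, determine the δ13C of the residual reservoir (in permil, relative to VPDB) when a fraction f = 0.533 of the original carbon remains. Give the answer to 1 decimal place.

δ₀ = (0.01101074/0.01123700 − 1)×1000 = (0.979865 − 1)×1000 = -20.135 permil
α − 1 = ε/1000 = -0.0350
f^(α−1) = 0.533^(-0.0350) = 1.022267
δ_res = (-20.135 + 1000) × 1.022267 − 1000 = 1001.684 − 1000 = 1.68 permil

1.7 permil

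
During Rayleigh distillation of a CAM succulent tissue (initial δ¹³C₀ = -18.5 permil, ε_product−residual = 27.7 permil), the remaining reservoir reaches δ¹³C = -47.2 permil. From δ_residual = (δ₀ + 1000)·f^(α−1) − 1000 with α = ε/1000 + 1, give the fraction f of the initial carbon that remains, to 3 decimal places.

0.343

α − 1 = ε/1000 = 0.0277
(δ_res + 1000)/(δ₀ + 1000) = (-47.2 + 1000)/(-18.5 + 1000) = 952.8/981.5 = 0.970759
f = 0.970759^(1/0.0277) = exp(ln(0.970759)/0.0277) = exp(-0.02968/0.0277)
f = exp(-1.0714) = 0.3425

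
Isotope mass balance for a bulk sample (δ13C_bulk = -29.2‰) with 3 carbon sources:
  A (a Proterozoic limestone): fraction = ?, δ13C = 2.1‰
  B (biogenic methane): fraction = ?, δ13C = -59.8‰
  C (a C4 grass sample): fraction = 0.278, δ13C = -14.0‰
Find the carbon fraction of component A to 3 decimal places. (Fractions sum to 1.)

Let f_A and f_B be the unknown fractions; fractions sum to 1 so f_A + f_B = 0.722.
Mass balance: Σ fᵢ·δᵢ = δ_bulk ⇒ f_A·(2.1) + f_B·(-59.8) = -29.2 − (-3.892) = -25.308
Substitute f_B = 0.722 − f_A:
f_A·(2.1 − -59.8) = -25.308 − 0.722×(-59.8) = 17.868
f_A = 17.868 / 61.9 = 0.2887

0.289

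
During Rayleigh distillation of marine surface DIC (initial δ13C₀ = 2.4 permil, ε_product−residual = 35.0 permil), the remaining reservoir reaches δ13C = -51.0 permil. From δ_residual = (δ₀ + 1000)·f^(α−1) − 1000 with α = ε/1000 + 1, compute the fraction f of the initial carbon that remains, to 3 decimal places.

α − 1 = ε/1000 = 0.0350
(δ_res + 1000)/(δ₀ + 1000) = (-51.0 + 1000)/(2.4 + 1000) = 949.0/1002.4 = 0.946728
f = 0.946728^(1/0.0350) = exp(ln(0.946728)/0.0350) = exp(-0.05474/0.0350)
f = exp(-1.5641) = 0.2093

0.209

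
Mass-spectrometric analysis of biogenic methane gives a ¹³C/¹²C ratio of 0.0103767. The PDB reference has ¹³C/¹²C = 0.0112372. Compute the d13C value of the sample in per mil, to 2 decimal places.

d13C = (R_sample / R_standard − 1) × 1000
R_sample / R_standard = 0.0103767 / 0.0112372 = 0.923424
d13C = (0.923424 − 1) × 1000 = -76.576 per mil

-76.58 per mil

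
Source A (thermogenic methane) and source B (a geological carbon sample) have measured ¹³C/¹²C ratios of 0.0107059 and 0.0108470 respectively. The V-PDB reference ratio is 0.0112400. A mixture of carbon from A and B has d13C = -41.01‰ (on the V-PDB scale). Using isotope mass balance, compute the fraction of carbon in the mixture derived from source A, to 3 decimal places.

0.482

δ_A = (0.0107059/0.0112400 − 1)×1000 = (0.952482 − 1)×1000 = -47.518‰
δ_B = (0.0108470/0.0112400 − 1)×1000 = (0.965036 − 1)×1000 = -34.964‰
f_A = (δ_mix − δ_B)/(δ_A − δ_B) = (-41.01 − (-34.964))/(-47.518 − (-34.964))
f_A = -6.046 / -12.553 = 0.4816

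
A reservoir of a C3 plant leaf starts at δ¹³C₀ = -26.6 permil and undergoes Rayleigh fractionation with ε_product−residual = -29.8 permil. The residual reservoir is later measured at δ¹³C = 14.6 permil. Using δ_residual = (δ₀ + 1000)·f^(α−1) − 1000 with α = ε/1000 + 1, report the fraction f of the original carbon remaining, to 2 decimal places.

0.25

α − 1 = ε/1000 = -0.0298
(δ_res + 1000)/(δ₀ + 1000) = (14.6 + 1000)/(-26.6 + 1000) = 1014.6/973.4 = 1.042326
f = 1.042326^(1/-0.0298) = exp(ln(1.042326)/-0.0298) = exp(0.04145/-0.0298)
f = exp(-1.3911) = 0.2488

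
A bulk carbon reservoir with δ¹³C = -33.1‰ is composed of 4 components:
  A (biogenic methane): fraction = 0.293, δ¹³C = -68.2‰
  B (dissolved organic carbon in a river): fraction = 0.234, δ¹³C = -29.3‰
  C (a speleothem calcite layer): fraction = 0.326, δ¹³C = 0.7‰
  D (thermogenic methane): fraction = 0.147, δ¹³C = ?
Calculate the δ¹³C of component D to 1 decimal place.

Isotope mass balance: δ_bulk = Σ fᵢ·δᵢ.
-33.1 = 0.293×(-68.2) + 0.234×(-29.3) + 0.326×(0.7) + 0.147×δ_D
0.147·δ_D = -33.1 − (-26.611) = -6.489
δ_D = -6.489 / 0.147 = -44.15‰

-44.1‰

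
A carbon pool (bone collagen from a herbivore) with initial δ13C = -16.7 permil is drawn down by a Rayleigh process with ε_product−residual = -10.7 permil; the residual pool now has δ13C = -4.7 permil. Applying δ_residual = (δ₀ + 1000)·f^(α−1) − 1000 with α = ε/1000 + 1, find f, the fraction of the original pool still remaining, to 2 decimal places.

0.32

α − 1 = ε/1000 = -0.0107
(δ_res + 1000)/(δ₀ + 1000) = (-4.7 + 1000)/(-16.7 + 1000) = 995.3/983.3 = 1.012204
f = 1.012204^(1/-0.0107) = exp(ln(1.012204)/-0.0107) = exp(0.01213/-0.0107)
f = exp(-1.1336) = 0.3219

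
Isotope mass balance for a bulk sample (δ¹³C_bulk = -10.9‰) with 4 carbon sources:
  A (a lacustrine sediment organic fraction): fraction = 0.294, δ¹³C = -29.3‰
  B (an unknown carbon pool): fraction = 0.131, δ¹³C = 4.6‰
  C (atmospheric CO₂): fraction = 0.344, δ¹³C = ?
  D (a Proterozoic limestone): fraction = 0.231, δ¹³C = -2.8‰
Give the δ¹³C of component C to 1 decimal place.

Isotope mass balance: δ_bulk = Σ fᵢ·δᵢ.
-10.9 = 0.294×(-29.3) + 0.131×(4.6) + 0.344×δ_C + 0.231×(-2.8)
0.344·δ_C = -10.9 − (-8.658) = -2.242
δ_C = -2.242 / 0.344 = -6.52‰

-6.5‰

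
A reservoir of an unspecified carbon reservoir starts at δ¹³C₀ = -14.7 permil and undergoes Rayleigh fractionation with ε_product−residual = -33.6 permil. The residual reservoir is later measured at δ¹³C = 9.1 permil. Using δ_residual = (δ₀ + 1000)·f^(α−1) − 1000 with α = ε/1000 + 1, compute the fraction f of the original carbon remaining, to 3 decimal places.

α − 1 = ε/1000 = -0.0336
(δ_res + 1000)/(δ₀ + 1000) = (9.1 + 1000)/(-14.7 + 1000) = 1009.1/985.3 = 1.024155
f = 1.024155^(1/-0.0336) = exp(ln(1.024155)/-0.0336) = exp(0.02387/-0.0336)
f = exp(-0.7104) = 0.4915

0.491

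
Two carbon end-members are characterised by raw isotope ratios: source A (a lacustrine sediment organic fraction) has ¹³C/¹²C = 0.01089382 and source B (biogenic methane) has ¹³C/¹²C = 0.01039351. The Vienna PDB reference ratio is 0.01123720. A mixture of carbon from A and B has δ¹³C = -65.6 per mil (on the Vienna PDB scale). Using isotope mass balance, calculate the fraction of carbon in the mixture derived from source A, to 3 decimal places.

0.213

δ_A = (0.01089382/0.01123720 − 1)×1000 = (0.969443 − 1)×1000 = -30.557 per mil
δ_B = (0.01039351/0.01123720 − 1)×1000 = (0.924920 − 1)×1000 = -75.080 per mil
f_A = (δ_mix − δ_B)/(δ_A − δ_B) = (-65.6 − (-75.080))/(-30.557 − (-75.080))
f_A = 9.480 / 44.523 = 0.2129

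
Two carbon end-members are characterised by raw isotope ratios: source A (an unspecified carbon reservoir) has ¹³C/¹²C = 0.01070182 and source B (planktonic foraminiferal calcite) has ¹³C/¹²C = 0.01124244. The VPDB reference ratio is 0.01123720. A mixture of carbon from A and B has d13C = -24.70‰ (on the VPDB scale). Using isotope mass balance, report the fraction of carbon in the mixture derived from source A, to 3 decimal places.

δ_A = (0.01070182/0.01123720 − 1)×1000 = (0.952356 − 1)×1000 = -47.644‰
δ_B = (0.01124244/0.01123720 − 1)×1000 = (1.000466 − 1)×1000 = 0.466‰
f_A = (δ_mix − δ_B)/(δ_A − δ_B) = (-24.70 − (0.466))/(-47.644 − (0.466))
f_A = -25.166 / -48.110 = 0.5231

0.523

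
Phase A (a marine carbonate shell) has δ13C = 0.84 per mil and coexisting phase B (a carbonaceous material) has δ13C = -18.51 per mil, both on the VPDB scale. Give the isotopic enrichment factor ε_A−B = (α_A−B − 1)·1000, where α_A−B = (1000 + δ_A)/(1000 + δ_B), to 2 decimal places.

α_A−B = (1000 + 0.84) / (1000 + -18.51) = 1000.84 / 981.49 = 1.019715
ε_A−B = (1.019715 − 1) × 1000 = 19.715 per mil
(The approximation ε ≈ δ_A − δ_B would give 19.35 per mil.)

19.71 per mil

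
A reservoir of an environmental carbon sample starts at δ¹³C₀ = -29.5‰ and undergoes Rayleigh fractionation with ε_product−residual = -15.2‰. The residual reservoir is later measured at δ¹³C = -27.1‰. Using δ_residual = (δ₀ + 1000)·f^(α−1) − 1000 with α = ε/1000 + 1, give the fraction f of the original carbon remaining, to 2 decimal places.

α − 1 = ε/1000 = -0.0152
(δ_res + 1000)/(δ₀ + 1000) = (-27.1 + 1000)/(-29.5 + 1000) = 972.9/970.5 = 1.002473
f = 1.002473^(1/-0.0152) = exp(ln(1.002473)/-0.0152) = exp(0.00247/-0.0152)
f = exp(-0.1625) = 0.8500

0.85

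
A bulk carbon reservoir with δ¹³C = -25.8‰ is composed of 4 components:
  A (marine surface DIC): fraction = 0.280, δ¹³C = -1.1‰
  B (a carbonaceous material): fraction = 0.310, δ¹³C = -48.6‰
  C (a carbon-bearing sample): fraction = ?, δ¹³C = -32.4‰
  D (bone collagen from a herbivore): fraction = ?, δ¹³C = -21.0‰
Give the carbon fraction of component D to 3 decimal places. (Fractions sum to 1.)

Let f_D and f_C be the unknown fractions; fractions sum to 1 so f_D + f_C = 0.410.
Mass balance: Σ fᵢ·δᵢ = δ_bulk ⇒ f_D·(-21.0) + f_C·(-32.4) = -25.8 − (-15.374) = -10.426
Substitute f_C = 0.410 − f_D:
f_D·(-21.0 − -32.4) = -10.426 − 0.410×(-32.4) = 2.858
f_D = 2.858 / 11.4 = 0.2507

0.251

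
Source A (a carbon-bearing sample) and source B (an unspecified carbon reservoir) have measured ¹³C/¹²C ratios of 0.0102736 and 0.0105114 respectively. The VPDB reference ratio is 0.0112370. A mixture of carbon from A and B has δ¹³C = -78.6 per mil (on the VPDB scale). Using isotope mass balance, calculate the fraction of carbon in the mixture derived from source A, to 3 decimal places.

δ_A = (0.0102736/0.0112370 − 1)×1000 = (0.914265 − 1)×1000 = -85.735 per mil
δ_B = (0.0105114/0.0112370 − 1)×1000 = (0.935428 − 1)×1000 = -64.572 per mil
f_A = (δ_mix − δ_B)/(δ_A − δ_B) = (-78.6 − (-64.572))/(-85.735 − (-64.572))
f_A = -14.028 / -21.162 = 0.6629

0.663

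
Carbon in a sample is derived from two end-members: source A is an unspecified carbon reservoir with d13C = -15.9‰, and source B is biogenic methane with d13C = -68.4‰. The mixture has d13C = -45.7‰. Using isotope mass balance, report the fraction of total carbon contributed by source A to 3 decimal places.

0.432

δ_mix = f_A·δ_A + (1 − f_A)·δ_B  ⇒  f_A = (δ_mix − δ_B)/(δ_A − δ_B)
f_A = (-45.7 − (-68.4)) / (-15.9 − (-68.4))
f_A = 22.7 / 52.5 = 0.4324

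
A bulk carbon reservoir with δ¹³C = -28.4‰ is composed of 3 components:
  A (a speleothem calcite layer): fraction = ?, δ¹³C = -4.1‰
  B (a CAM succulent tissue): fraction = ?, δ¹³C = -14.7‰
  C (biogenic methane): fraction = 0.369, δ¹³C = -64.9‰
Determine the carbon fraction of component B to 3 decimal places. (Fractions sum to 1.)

Let f_B and f_A be the unknown fractions; fractions sum to 1 so f_B + f_A = 0.631.
Mass balance: Σ fᵢ·δᵢ = δ_bulk ⇒ f_B·(-14.7) + f_A·(-4.1) = -28.4 − (-23.948) = -4.452
Substitute f_A = 0.631 − f_B:
f_B·(-14.7 − -4.1) = -4.452 − 0.631×(-4.1) = -1.865
f_B = -1.865 / -10.6 = 0.1759

0.176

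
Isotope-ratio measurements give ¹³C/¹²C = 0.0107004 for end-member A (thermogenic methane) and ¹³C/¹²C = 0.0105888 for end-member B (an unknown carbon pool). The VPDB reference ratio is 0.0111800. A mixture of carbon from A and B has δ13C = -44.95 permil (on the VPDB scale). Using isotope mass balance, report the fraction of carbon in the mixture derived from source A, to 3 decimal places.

δ_A = (0.0107004/0.0111800 − 1)×1000 = (0.957102 − 1)×1000 = -42.898 permil
δ_B = (0.0105888/0.0111800 − 1)×1000 = (0.947120 − 1)×1000 = -52.880 permil
f_A = (δ_mix − δ_B)/(δ_A − δ_B) = (-44.95 − (-52.880))/(-42.898 − (-52.880))
f_A = 7.930 / 9.982 = 0.7944

0.794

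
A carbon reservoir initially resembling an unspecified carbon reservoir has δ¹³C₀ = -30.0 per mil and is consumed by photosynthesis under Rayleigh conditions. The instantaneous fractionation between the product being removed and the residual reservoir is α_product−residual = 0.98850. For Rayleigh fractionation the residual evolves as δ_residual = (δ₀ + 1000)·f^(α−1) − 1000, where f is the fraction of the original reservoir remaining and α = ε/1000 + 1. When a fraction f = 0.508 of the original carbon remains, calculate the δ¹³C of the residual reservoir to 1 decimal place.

Rayleigh residual: δ_res = (δ₀ + 1000)·f^(α−1) − 1000
α − 1 = -0.01150
f^(α−1) = 0.508^(-0.01150) = 1.007819
δ_res = (-30.0 + 1000) × 1.007819 − 1000 = 977.584 − 1000 = -22.42 per mil

-22.4 per mil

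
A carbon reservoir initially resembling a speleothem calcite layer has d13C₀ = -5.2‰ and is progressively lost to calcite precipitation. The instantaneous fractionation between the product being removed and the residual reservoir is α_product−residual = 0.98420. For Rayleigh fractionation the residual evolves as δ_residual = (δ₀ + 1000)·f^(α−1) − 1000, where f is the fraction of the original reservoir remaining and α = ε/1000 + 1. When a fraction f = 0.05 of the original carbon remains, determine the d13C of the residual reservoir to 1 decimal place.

43.0‰

Rayleigh residual: δ_res = (δ₀ + 1000)·f^(α−1) − 1000
α − 1 = -0.01580
f^(α−1) = 0.05^(-0.01580) = 1.048471
δ_res = (-5.2 + 1000) × 1.048471 − 1000 = 1043.019 − 1000 = 43.02‰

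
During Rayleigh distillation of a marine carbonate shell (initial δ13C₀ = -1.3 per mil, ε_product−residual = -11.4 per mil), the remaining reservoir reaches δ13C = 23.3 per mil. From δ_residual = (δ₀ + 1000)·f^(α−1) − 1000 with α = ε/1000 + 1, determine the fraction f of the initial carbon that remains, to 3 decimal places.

α − 1 = ε/1000 = -0.0114
(δ_res + 1000)/(δ₀ + 1000) = (23.3 + 1000)/(-1.3 + 1000) = 1023.3/998.7 = 1.024632
f = 1.024632^(1/-0.0114) = exp(ln(1.024632)/-0.0114) = exp(0.02433/-0.0114)
f = exp(-2.1345) = 0.1183

0.118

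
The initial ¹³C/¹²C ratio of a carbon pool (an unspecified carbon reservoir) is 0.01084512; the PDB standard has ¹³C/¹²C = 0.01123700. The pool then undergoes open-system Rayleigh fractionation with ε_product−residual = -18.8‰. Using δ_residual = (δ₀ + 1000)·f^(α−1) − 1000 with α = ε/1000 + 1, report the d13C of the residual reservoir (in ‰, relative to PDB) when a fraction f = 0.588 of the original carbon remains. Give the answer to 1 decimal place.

δ₀ = (0.01084512/0.01123700 − 1)×1000 = (0.965126 − 1)×1000 = -34.874‰
α − 1 = ε/1000 = -0.0188
f^(α−1) = 0.588^(-0.0188) = 1.010033
δ_res = (-34.874 + 1000) × 1.010033 − 1000 = 974.809 − 1000 = -25.19‰

-25.2‰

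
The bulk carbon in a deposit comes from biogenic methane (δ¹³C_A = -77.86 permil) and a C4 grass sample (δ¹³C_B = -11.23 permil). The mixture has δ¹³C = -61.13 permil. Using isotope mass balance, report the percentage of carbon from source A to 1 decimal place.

δ_mix = f_A·δ_A + (1 − f_A)·δ_B  ⇒  f_A = (δ_mix − δ_B)/(δ_A − δ_B)
f_A = (-61.13 − (-11.23)) / (-77.86 − (-11.23))
f_A = -49.90 / -66.63 = 0.7489

74.9%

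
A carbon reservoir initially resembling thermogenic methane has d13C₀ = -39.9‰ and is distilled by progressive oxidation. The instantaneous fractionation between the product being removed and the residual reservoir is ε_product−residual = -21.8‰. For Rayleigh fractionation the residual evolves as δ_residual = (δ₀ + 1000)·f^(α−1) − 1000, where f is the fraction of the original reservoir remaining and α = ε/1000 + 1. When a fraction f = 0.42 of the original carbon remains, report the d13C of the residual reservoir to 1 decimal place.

Rayleigh residual: δ_res = (δ₀ + 1000)·f^(α−1) − 1000
α = ε/1000 + 1 = 0.97820, so α − 1 = -0.02180
f^(α−1) = 0.42^(-0.02180) = 1.019091
δ_res = (-39.9 + 1000) × 1.019091 − 1000 = 978.430 − 1000 = -21.57‰

-21.6‰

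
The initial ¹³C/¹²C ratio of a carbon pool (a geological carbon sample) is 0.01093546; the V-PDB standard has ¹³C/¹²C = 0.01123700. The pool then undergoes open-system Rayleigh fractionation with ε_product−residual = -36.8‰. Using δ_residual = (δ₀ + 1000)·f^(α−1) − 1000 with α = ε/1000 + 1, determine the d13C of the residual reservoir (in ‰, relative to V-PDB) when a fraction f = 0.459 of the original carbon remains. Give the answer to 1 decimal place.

1.5‰

δ₀ = (0.01093546/0.01123700 − 1)×1000 = (0.973165 − 1)×1000 = -26.835‰
α − 1 = ε/1000 = -0.0368
f^(α−1) = 0.459^(-0.0368) = 1.029071
δ_res = (-26.835 + 1000) × 1.029071 − 1000 = 1001.456 − 1000 = 1.46‰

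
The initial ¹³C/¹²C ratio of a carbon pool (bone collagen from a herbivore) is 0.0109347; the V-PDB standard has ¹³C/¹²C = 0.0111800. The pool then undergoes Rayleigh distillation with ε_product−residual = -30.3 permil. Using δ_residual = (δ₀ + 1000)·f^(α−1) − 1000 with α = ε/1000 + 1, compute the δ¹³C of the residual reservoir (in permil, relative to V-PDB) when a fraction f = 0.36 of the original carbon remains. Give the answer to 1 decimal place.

8.8 permil

δ₀ = (0.0109347/0.0111800 − 1)×1000 = (0.978059 − 1)×1000 = -21.941 permil
α − 1 = ε/1000 = -0.0303
f^(α−1) = 0.36^(-0.0303) = 1.031440
δ_res = (-21.941 + 1000) × 1.031440 − 1000 = 1008.809 − 1000 = 8.81 permil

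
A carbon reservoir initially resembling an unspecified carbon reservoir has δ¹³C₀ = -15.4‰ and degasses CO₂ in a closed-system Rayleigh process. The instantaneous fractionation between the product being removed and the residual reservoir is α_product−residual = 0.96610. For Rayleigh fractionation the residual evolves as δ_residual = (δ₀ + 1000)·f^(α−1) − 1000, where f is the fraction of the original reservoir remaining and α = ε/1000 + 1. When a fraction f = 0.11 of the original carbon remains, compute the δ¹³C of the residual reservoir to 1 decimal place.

Rayleigh residual: δ_res = (δ₀ + 1000)·f^(α−1) − 1000
α − 1 = -0.03390
f^(α−1) = 0.11^(-0.03390) = 1.077697
δ_res = (-15.4 + 1000) × 1.077697 − 1000 = 1061.101 − 1000 = 61.10‰

61.1‰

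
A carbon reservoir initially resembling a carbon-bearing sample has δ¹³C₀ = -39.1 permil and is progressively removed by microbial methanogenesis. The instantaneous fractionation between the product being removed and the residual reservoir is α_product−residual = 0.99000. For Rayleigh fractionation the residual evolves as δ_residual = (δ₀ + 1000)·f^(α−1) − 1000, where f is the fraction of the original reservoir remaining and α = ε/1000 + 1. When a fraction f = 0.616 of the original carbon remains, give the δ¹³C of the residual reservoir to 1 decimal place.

Rayleigh residual: δ_res = (δ₀ + 1000)·f^(α−1) − 1000
α − 1 = -0.01000
f^(α−1) = 0.616^(-0.01000) = 1.004857
δ_res = (-39.1 + 1000) × 1.004857 − 1000 = 965.567 − 1000 = -34.43 permil

-34.4 permil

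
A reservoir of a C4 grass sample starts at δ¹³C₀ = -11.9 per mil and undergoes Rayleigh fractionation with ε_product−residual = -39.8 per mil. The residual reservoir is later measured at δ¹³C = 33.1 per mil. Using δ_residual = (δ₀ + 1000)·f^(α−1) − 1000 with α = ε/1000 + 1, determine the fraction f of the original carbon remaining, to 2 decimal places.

α − 1 = ε/1000 = -0.0398
(δ_res + 1000)/(δ₀ + 1000) = (33.1 + 1000)/(-11.9 + 1000) = 1033.1/988.1 = 1.045542
f = 1.045542^(1/-0.0398) = exp(ln(1.045542)/-0.0398) = exp(0.04454/-0.0398)
f = exp(-1.1190) = 0.3266

0.33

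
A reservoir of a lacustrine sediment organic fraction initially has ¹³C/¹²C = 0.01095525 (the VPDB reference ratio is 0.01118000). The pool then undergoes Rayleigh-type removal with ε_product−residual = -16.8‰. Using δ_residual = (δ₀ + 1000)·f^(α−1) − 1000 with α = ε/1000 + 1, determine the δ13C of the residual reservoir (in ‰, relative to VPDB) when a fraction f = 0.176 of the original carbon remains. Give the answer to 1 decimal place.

δ₀ = (0.01095525/0.01118000 − 1)×1000 = (0.979897 − 1)×1000 = -20.103‰
α − 1 = ε/1000 = -0.0168
f^(α−1) = 0.176^(-0.0168) = 1.029616
δ_res = (-20.103 + 1000) × 1.029616 − 1000 = 1008.918 − 1000 = 8.92‰

8.9‰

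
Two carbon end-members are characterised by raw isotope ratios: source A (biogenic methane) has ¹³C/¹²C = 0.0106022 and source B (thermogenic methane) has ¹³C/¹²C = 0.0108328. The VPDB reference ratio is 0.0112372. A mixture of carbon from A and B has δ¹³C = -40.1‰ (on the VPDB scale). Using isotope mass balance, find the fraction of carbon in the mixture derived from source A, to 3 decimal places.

0.200

δ_A = (0.0106022/0.0112372 − 1)×1000 = (0.943491 − 1)×1000 = -56.509‰
δ_B = (0.0108328/0.0112372 − 1)×1000 = (0.964012 − 1)×1000 = -35.988‰
f_A = (δ_mix − δ_B)/(δ_A − δ_B) = (-40.1 − (-35.988))/(-56.509 − (-35.988))
f_A = -4.112 / -20.521 = 0.2004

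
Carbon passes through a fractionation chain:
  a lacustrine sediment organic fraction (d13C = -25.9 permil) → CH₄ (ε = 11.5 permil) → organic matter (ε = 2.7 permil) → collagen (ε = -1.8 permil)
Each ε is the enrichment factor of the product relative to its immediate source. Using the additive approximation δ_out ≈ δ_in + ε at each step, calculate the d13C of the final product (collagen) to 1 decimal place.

step 1: δ ≈ -25.9 + (11.5) = -14.4 permil
step 2: δ ≈ -14.4 + (2.7) = -11.7 permil
step 3: δ ≈ -11.7 + (-1.8) = -13.5 permil

-13.5 permil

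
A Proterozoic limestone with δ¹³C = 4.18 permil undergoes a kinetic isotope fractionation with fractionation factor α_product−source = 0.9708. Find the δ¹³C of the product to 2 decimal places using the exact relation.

-25.14 permil

δ_product = (δ_source + 1000)·α − 1000
δ_product = (4.18 + 1000) × 0.9708 − 1000
δ_product = 974.858 − 1000 = -25.142 permil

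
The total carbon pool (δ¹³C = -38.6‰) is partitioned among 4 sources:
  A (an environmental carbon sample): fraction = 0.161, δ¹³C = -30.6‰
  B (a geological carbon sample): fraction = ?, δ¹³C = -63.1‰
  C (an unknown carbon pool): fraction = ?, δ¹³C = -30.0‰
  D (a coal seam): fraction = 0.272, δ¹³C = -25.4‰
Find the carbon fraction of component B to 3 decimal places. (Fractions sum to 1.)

0.295

Let f_B and f_C be the unknown fractions; fractions sum to 1 so f_B + f_C = 0.567.
Mass balance: Σ fᵢ·δᵢ = δ_bulk ⇒ f_B·(-63.1) + f_C·(-30.0) = -38.6 − (-11.835) = -26.765
Substitute f_C = 0.567 − f_B:
f_B·(-63.1 − -30.0) = -26.765 − 0.567×(-30.0) = -9.755
f_B = -9.755 / -33.1 = 0.2947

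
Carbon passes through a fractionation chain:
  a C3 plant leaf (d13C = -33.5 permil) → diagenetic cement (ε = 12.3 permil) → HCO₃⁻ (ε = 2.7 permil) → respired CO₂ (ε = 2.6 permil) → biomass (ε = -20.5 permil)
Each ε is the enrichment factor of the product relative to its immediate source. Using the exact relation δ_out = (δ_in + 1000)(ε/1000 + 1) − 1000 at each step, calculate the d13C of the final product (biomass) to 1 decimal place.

step 1: δ = (-33.50 + 1000)·(12.3/1000 + 1) − 1000 = -21.61 permil
step 2: δ = (-21.61 + 1000)·(2.7/1000 + 1) − 1000 = -18.97 permil
step 3: δ = (-18.97 + 1000)·(2.6/1000 + 1) − 1000 = -16.42 permil
step 4: δ = (-16.42 + 1000)·(-20.5/1000 + 1) − 1000 = -36.58 permil

-36.6 permil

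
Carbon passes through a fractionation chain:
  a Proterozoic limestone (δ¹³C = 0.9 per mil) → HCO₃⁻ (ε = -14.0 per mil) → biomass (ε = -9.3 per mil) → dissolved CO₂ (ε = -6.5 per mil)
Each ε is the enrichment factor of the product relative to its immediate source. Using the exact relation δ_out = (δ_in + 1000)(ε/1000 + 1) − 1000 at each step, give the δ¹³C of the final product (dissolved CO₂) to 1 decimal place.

-28.6 per mil

step 1: δ = (0.90 + 1000)·(-14.0/1000 + 1) − 1000 = -13.11 per mil
step 2: δ = (-13.11 + 1000)·(-9.3/1000 + 1) − 1000 = -22.29 per mil
step 3: δ = (-22.29 + 1000)·(-6.5/1000 + 1) − 1000 = -28.65 per mil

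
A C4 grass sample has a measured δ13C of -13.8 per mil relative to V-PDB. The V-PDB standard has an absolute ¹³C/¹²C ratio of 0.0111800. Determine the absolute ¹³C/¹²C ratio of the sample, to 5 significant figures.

0.011026

R_sample = R_standard × (δ13C/1000 + 1)
R_sample = 0.0111800 × (-13.8/1000 + 1) = 0.0111800 × 0.986200
R_sample = 0.0110257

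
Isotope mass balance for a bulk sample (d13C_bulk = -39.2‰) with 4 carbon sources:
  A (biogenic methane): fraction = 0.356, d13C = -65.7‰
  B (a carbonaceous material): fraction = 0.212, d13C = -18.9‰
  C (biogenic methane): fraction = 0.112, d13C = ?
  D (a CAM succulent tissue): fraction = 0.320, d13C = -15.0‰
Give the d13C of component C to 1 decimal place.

Isotope mass balance: δ_bulk = Σ fᵢ·δᵢ.
-39.2 = 0.356×(-65.7) + 0.212×(-18.9) + 0.112×δ_C + 0.320×(-15.0)
0.112·δ_C = -39.2 − (-32.196) = -7.004
δ_C = -7.004 / 0.112 = -62.54‰

-62.5‰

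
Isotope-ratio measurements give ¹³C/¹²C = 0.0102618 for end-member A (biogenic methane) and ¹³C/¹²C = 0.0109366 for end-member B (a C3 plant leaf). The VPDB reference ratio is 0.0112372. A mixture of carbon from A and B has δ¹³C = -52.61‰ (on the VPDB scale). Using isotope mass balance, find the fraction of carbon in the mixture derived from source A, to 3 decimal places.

δ_A = (0.0102618/0.0112372 − 1)×1000 = (0.913199 − 1)×1000 = -86.801‰
δ_B = (0.0109366/0.0112372 − 1)×1000 = (0.973250 − 1)×1000 = -26.750‰
f_A = (δ_mix − δ_B)/(δ_A − δ_B) = (-52.61 − (-26.750))/(-86.801 − (-26.750))
f_A = -25.860 / -60.051 = 0.4306

0.431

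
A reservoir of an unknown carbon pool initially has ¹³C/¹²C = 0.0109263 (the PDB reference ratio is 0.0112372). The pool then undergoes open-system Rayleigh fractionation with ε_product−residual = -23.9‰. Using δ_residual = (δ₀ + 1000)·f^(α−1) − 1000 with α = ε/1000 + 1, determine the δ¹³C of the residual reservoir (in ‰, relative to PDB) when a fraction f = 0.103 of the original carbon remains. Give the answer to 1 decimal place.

26.6‰

δ₀ = (0.0109263/0.0112372 − 1)×1000 = (0.972333 − 1)×1000 = -27.667‰
α − 1 = ε/1000 = -0.0239
f^(α−1) = 0.103^(-0.0239) = 1.055828
δ_res = (-27.667 + 1000) × 1.055828 − 1000 = 1026.616 − 1000 = 26.62‰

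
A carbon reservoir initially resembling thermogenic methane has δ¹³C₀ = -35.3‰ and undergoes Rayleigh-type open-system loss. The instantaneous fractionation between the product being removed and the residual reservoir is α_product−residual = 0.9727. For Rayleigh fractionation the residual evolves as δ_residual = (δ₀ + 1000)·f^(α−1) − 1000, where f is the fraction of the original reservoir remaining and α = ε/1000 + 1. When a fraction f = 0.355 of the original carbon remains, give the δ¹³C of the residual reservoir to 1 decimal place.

Rayleigh residual: δ_res = (δ₀ + 1000)·f^(α−1) − 1000
α − 1 = -0.02730
f^(α−1) = 0.355^(-0.02730) = 1.028676
δ_res = (-35.3 + 1000) × 1.028676 − 1000 = 992.364 − 1000 = -7.64‰

-7.6‰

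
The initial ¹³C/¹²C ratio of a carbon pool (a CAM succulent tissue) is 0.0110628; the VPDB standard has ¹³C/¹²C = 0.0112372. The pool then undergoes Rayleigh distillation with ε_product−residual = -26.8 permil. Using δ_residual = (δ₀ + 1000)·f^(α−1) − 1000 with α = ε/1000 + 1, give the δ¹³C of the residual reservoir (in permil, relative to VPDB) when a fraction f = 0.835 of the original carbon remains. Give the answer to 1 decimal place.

-10.8 permil

δ₀ = (0.0110628/0.0112372 − 1)×1000 = (0.984480 − 1)×1000 = -15.520 permil
α − 1 = ε/1000 = -0.0268
f^(α−1) = 0.835^(-0.0268) = 1.004844
δ_res = (-15.520 + 1000) × 1.004844 − 1000 = 989.249 − 1000 = -10.75 permil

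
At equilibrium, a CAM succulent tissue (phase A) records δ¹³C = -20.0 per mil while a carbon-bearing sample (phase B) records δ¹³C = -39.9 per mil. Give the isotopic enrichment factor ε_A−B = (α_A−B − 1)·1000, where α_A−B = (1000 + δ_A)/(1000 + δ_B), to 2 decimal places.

20.73 per mil

α_A−B = (1000 + -20.0) / (1000 + -39.9) = 980.0 / 960.1 = 1.020727
ε_A−B = (1.020727 − 1) × 1000 = 20.727 per mil
(The approximation ε ≈ δ_A − δ_B would give 19.9 per mil.)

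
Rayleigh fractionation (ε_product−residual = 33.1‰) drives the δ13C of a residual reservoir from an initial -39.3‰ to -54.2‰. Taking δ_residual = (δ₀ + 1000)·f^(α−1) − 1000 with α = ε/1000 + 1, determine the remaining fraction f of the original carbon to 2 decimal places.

0.62

α − 1 = ε/1000 = 0.0331
(δ_res + 1000)/(δ₀ + 1000) = (-54.2 + 1000)/(-39.3 + 1000) = 945.8/960.7 = 0.984490
f = 0.984490^(1/0.0331) = exp(ln(0.984490)/0.0331) = exp(-0.01563/0.0331)
f = exp(-0.4722) = 0.6236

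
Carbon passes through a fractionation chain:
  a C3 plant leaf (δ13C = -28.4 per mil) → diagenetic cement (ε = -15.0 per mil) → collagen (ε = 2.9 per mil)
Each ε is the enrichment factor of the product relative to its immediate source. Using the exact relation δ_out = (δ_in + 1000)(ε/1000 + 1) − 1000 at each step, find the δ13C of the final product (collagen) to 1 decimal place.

step 1: δ = (-28.40 + 1000)·(-15.0/1000 + 1) − 1000 = -42.97 per mil
step 2: δ = (-42.97 + 1000)·(2.9/1000 + 1) − 1000 = -40.20 per mil

-40.2 per mil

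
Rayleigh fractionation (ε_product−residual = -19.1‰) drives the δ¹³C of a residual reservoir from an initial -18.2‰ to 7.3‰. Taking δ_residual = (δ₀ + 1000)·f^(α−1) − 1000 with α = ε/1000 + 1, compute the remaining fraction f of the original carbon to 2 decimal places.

α − 1 = ε/1000 = -0.0191
(δ_res + 1000)/(δ₀ + 1000) = (7.3 + 1000)/(-18.2 + 1000) = 1007.3/981.8 = 1.025973
f = 1.025973^(1/-0.0191) = exp(ln(1.025973)/-0.0191) = exp(0.02564/-0.0191)
f = exp(-1.3425) = 0.2612

0.26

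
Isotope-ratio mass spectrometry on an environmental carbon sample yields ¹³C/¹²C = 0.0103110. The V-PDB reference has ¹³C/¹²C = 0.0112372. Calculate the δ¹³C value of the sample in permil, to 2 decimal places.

-82.42 permil

δ¹³C = (R_sample / R_standard − 1) × 1000
R_sample / R_standard = 0.0103110 / 0.0112372 = 0.917577
δ¹³C = (0.917577 − 1) × 1000 = -82.423 permil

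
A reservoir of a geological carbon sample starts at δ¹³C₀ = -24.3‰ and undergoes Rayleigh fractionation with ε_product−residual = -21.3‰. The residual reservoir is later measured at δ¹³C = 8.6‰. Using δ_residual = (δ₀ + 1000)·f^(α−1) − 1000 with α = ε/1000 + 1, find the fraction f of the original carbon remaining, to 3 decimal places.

α − 1 = ε/1000 = -0.0213
(δ_res + 1000)/(δ₀ + 1000) = (8.6 + 1000)/(-24.3 + 1000) = 1008.6/975.7 = 1.033719
f = 1.033719^(1/-0.0213) = exp(ln(1.033719)/-0.0213) = exp(0.03316/-0.0213)
f = exp(-1.5570) = 0.2108

0.211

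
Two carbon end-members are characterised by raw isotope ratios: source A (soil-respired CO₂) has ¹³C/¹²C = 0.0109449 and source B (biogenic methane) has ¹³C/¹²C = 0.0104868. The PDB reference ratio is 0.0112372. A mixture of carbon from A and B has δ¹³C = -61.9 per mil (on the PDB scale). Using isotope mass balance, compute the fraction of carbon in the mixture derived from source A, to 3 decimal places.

0.120

δ_A = (0.0109449/0.0112372 − 1)×1000 = (0.973988 − 1)×1000 = -26.012 per mil
δ_B = (0.0104868/0.0112372 − 1)×1000 = (0.933222 − 1)×1000 = -66.778 per mil
f_A = (δ_mix − δ_B)/(δ_A − δ_B) = (-61.9 − (-66.778))/(-26.012 − (-66.778))
f_A = 4.878 / 40.766 = 0.1197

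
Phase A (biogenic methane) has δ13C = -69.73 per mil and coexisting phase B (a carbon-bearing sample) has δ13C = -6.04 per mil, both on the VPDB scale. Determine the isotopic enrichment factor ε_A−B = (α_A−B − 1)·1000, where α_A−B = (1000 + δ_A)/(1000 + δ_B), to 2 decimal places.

α_A−B = (1000 + -69.73) / (1000 + -6.04) = 930.27 / 993.96 = 0.935923
ε_A−B = (0.935923 − 1) × 1000 = -64.077 per mil
(The approximation ε ≈ δ_A − δ_B would give -63.69 per mil.)

-64.08 per mil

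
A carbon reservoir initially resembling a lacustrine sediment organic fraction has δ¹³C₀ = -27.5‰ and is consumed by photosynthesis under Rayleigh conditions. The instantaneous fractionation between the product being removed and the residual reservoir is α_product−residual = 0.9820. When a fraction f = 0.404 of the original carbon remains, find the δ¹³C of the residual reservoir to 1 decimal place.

Rayleigh residual: δ_res = (δ₀ + 1000)·f^(α−1) − 1000
α − 1 = -0.01800
f^(α−1) = 0.404^(-0.01800) = 1.016448
δ_res = (-27.5 + 1000) × 1.016448 − 1000 = 988.496 − 1000 = -11.50‰

-11.5‰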